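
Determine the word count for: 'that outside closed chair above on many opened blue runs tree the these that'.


Counting words by splitting on spaces:
  Word 1: 'that'
  Word 2: 'outside'
  Word 3: 'closed'
  Word 4: 'chair'
  Word 5: 'above'
  Word 6: 'on'
  Word 7: 'many'
  Word 8: 'opened'
  Word 9: 'blue'
  Word 10: 'runs'
  Word 11: 'tree'
  Word 12: 'the'
  Word 13: 'these'
  Word 14: 'that'
Total words: 14

14


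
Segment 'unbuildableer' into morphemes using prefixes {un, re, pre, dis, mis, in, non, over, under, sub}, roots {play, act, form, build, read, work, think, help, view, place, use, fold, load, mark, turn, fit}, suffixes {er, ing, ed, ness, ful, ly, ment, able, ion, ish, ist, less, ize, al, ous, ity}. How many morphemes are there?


Segmenting 'unbuildableer' against the inventory:
  'un' -> prefix (morpheme 1)
  'build' -> root (morpheme 2)
  'able' -> suffix (morpheme 3)
  'er' -> suffix (morpheme 4)
Total morphemes: 4

4


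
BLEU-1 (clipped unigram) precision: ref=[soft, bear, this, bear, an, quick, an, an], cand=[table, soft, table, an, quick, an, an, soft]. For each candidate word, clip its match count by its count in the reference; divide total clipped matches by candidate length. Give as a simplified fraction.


Reference word counts: {'an': 3, 'bear': 2, 'quick': 1, 'soft': 1, 'this': 1}
Checking each candidate word (with clipping):
  'table' -> not in reference -> no match (matches: 0)
  'soft' -> in reference (ref count 1, used 1/1) -> match (matches: 1)
  'table' -> not in reference -> no match (matches: 1)
  'an' -> in reference (ref count 3, used 1/3) -> match (matches: 2)
  'quick' -> in reference (ref count 1, used 1/1) -> match (matches: 3)
  'an' -> in reference (ref count 3, used 2/3) -> match (matches: 4)
  'an' -> in reference (ref count 3, used 3/3) -> match (matches: 5)
  'soft' -> ref count 1 already used up (1/1) -> clipped, no match (matches: 5)
Clipped matches: 5, Candidate length: 8
Precision = 5/8

5/8


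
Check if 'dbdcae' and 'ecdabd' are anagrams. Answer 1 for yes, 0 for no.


Sort characters of 'dbdcae': 'abcdde'
Sort characters of 'ecdabd': 'abcdde'
Sorted forms match -> they ARE anagrams
Result: 1

1


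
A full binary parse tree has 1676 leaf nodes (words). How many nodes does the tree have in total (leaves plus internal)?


Leaf nodes (terminals): 1676
Internal nodes = n - 1 = 1676 - 1 = 1675
Total = leaves + internal = 1676 + 1675 = 3351

3351


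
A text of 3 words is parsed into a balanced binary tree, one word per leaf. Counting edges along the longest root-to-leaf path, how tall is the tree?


In a balanced binary tree with n leaves the deepest leaf is ceil(log2(n)) edges below the root.
log2(3) = 1.5850
ceil(1.5850) = 2
height (edges) = 2

2


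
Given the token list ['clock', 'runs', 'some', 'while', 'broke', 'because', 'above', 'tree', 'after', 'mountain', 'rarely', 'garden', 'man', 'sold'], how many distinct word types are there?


Listing all tokens and tracking unique types:
  Token 1: 'clock' -> NEW (unique so far: 1)
  Token 2: 'runs' -> NEW (unique so far: 2)
  Token 3: 'some' -> NEW (unique so far: 3)
  Token 4: 'while' -> NEW (unique so far: 4)
  Token 5: 'broke' -> NEW (unique so far: 5)
  Token 6: 'because' -> NEW (unique so far: 6)
  Token 7: 'above' -> NEW (unique so far: 7)
  Token 8: 'tree' -> NEW (unique so far: 8)
  Token 9: 'after' -> NEW (unique so far: 9)
  Token 10: 'mountain' -> NEW (unique so far: 10)
  Token 11: 'rarely' -> NEW (unique so far: 11)
  Token 12: 'garden' -> NEW (unique so far: 12)
  Token 13: 'man' -> NEW (unique so far: 13)
  Token 14: 'sold' -> NEW (unique so far: 14)
Unique types: ('above', 'after', 'because', 'broke', 'clock', 'garden', 'man', 'mountain', 'rarely', 'runs', 'sold', 'some', 'tree', 'while')
Vocabulary size: 14

14


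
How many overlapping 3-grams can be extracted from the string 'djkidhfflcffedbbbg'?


String 'djkidhfflcffedbbbg' has length L = 18.
Number of overlapping n-grams = L - n + 1
Substituting: 18 - 3 + 1 = 16

16


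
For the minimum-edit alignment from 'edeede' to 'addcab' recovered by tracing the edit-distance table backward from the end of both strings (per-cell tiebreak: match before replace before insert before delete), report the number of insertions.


Edit distance = 5. Backtracking from cell (6, 6) with preference match > replace > insert > delete,
then listing the resulting alignment 'edeede' -> 'addcab' left to right:
  Step 1: replace e->a
  Step 2: keep 'd'
  Step 3: replace e->d
  Step 4: replace e->c
  Step 5: replace d->a
  Step 6: replace e->b
Total insertions: 0

0


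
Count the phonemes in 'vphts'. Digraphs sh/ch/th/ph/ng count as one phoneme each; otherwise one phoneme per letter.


Parsing 'vphts' greedily, digraphs first:
  'v' -> consonant phoneme (phonemes so far: 1)
  'ph' -> digraph (1 consonant phoneme) (phonemes so far: 2)
  't' -> consonant phoneme (phonemes so far: 3)
  's' -> consonant phoneme (phonemes so far: 4)
Total phonemes: 4

4


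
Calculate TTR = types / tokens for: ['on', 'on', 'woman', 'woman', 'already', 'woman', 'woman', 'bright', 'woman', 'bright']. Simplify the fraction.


Tokens: 10
Unique types: ('already', 'bright', 'on', 'woman') = 4
TTR = 4/10
Simplify: divide both by 2 -> 2/5
TTR = 2/5

2/5


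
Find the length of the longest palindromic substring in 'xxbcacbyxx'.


Scanning 'xxbcacbyxx' for palindromic substrings.
Substring at positions 2-6: 'bcacb'.
Check: reverse('bcacb') = 'bcacb' -> palindrome confirmed.
Neighbouring characters ('x' / 'y') break symmetry, so it cannot extend further.
No longer palindromic substring exists; longest length = 5

5


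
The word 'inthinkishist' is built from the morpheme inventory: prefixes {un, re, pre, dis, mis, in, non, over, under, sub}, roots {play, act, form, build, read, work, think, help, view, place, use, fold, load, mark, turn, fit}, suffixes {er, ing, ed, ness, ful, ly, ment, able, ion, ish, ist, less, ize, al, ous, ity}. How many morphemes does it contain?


Segmenting 'inthinkishist' against the inventory:
  'in' -> prefix (morpheme 1)
  'think' -> root (morpheme 2)
  'ish' -> suffix (morpheme 3)
  'ist' -> suffix (morpheme 4)
Total morphemes: 4

4


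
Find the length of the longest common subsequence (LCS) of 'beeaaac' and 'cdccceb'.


DP table for LCS of 'beeaaac' and 'cdccceb':
       c  d  c  c  c  e  b
    0  0  0  0  0  0  0  0
  b 0  0  0  0  0  0  0  1
  e 0  0  0  0  0  0  1  1
  e 0  0  0  0  0  0  1  1
  a 0  0  0  0  0  0  1  1
  a 0  0  0  0  0  0  1  1
  a 0  0  0  0  0  0  1  1
  c 0  1  1  1  1  1  1  1
LCS: 'b'
LCS length = 1

1


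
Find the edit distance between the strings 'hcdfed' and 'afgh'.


Building DP table for s1='hcdfed' (len 6) and s2='afgh' (len 4):
       a  f  g  h
    0  1  2  3  4
  h 1  1  2  3  3
  c 2  2  2  3  4
  d 3  3  3  3  4
  f 4  4  3  4  4
  e 5  5  4  4  5
  d 6  6  5  5  5
Edit distance = dp[6][4] = 5

5


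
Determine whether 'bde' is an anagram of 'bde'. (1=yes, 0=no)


Sort characters of 'bde': 'bde'
Sort characters of 'bde': 'bde'
Sorted forms match -> they ARE anagrams
Result: 1

1


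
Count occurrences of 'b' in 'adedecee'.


Scanning 'adedecee' for 'b':
  No matches found.
Total occurrences of 'b': 0

0


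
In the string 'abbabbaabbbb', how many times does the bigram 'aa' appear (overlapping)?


Scanning 'abbabbaabbbb' for bigram 'aa':
  Position 0: 'ab' -> no
  Position 1: 'bb' -> no
  Position 2: 'ba' -> no
  Position 3: 'ab' -> no
  Position 4: 'bb' -> no
  Position 5: 'ba' -> no
  Position 6: 'aa' -> MATCH
  Position 7: 'ab' -> no
  Position 8: 'bb' -> no
  Position 9: 'bb' -> no
  Position 10: 'bb' -> no
Total matches: 1

1


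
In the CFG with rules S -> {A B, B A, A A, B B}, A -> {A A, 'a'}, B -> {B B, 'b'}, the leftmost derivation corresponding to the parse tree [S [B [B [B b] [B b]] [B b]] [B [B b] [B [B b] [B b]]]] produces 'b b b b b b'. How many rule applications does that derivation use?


Every bracketed nonterminal node [X ...] in the tree is produced by exactly one rule application.
Reading the tree off as a leftmost derivation:
  Step 1: S  =>  B B   (applied S -> B B)
  Step 2: B B  =>  B B B   (applied B -> B B)
  Step 3: B B B  =>  B B B B   (applied B -> B B)
  Step 4: B B B B  =>  b B B B   (applied B -> b)
  Step 5: b B B B  =>  b b B B   (applied B -> b)
  Step 6: b b B B  =>  b b b B   (applied B -> b)
  Step 7: b b b B  =>  b b b B B   (applied B -> B B)
  Step 8: b b b B B  =>  b b b b B   (applied B -> b)
  Step 9: b b b b B  =>  b b b b B B   (applied B -> B B)
  Step 10: b b b b B B  =>  b b b b b B   (applied B -> b)
  Step 11: b b b b b B  =>  b b b b b b   (applied B -> b)
Final yield: b b b b b b
Total rewrite steps: 11

11


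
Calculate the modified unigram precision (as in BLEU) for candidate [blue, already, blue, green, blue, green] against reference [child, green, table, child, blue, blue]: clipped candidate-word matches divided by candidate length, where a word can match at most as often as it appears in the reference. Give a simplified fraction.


Reference word counts: {'blue': 2, 'child': 2, 'green': 1, 'table': 1}
Checking each candidate word (with clipping):
  'blue' -> in reference (ref count 2, used 1/2) -> match (matches: 1)
  'already' -> not in reference -> no match (matches: 1)
  'blue' -> in reference (ref count 2, used 2/2) -> match (matches: 2)
  'green' -> in reference (ref count 1, used 1/1) -> match (matches: 3)
  'blue' -> ref count 2 already used up (2/2) -> clipped, no match (matches: 3)
  'green' -> ref count 1 already used up (1/1) -> clipped, no match (matches: 3)
Clipped matches: 3, Candidate length: 6
Precision = 3/6 = 1/2

1/2


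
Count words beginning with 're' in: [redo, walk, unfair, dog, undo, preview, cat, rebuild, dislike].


Checking each word for prefix 're':
  'redo' -> YES, starts with 're' (count: 1)
  'walk' -> no (count: 1)
  'unfair' -> no (count: 1)
  'dog' -> no (count: 1)
  'undo' -> no (count: 1)
  'preview' -> no (count: 1)
  'cat' -> no (count: 1)
  'rebuild' -> YES, starts with 're' (count: 2)
  'dislike' -> no (count: 2)
Total with prefix 're': 2

2


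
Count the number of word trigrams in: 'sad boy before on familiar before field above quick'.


Word trigrams from [9] words:
  Trigram 1: (sad boy before)
  Trigram 2: (boy before on)
  Trigram 3: (before on familiar)
  Trigram 4: (on familiar before)
  Trigram 5: (familiar before field)
  Trigram 6: (before field above)
  Trigram 7: (field above quick)
Total word trigrams: 9 - 2 = 7

7


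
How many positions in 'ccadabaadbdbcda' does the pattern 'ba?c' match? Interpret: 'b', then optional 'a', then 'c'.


Pattern: ba?c means 'b', then optional 'a', then 'c'.
Scanning 'ccadabaadbdbcda' position-by-position:
  Pos 0: window 'cca' -> no
  Pos 1: window 'cad' -> no
  Pos 2: window 'ada' -> no
  Pos 3: window 'dab' -> no
  Pos 4: window 'aba' -> no
  Pos 5: window 'baa' -> no
  Pos 6: window 'aad' -> no
  Pos 7: window 'adb' -> no
  Pos 8: window 'dbd' -> no
  Pos 9: window 'bdb' -> no
  Pos 10: window 'dbc' -> no
  Pos 11: window 'bcd' -> MATCH
  Pos 12: window 'cda' -> no
  Pos 13: window 'da' -> no
  Pos 14: window 'a' -> no
Total matches: 1

1


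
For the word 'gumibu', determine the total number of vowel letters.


Scanning each character of 'gumibu':
  Position 1: 'g' -> consonant (running count: 0)
  Position 2: 'u' -> vowel (running count: 1)
  Position 3: 'm' -> consonant (running count: 1)
  Position 4: 'i' -> vowel (running count: 2)
  Position 5: 'b' -> consonant (running count: 2)
  Position 6: 'u' -> vowel (running count: 3)
Total vowels: 3

3


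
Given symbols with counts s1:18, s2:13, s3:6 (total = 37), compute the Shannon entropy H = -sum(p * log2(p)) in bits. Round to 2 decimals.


Computing entropy H = -sum(p_i * log2(p_i)):
  s1: p = 18/37 = 0.4865, -p*log2(p) = 0.5057
  s2: p = 13/37 = 0.3514, -p*log2(p) = 0.5302
  s3: p = 6/37 = 0.1622, -p*log2(p) = 0.4256
H = sum of terms = 1.4615
Rounded to 2 decimals: 1.46

1.46


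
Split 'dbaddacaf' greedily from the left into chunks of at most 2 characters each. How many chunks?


'dbaddacaf' has 9 characters.
Chunking with max size 2:
  Chunk 1: 'db' (positions 0-1)
  Chunk 2: 'ad' (positions 2-3)
  Chunk 3: 'da' (positions 4-5)
  Chunk 4: 'ca' (positions 6-7)
  Chunk 5: 'f' (positions 8-8)
Total chunks: ceil(9 / 2) = 5

5


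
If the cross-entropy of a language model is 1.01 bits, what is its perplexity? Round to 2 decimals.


Perplexity formula: PP = 2^H
H = 1.01
PP = 2^1.01
Decompose: 2^1.01 = 2^1 * 2^0.01
2^1 = 2, 2^0.01 ~ 1.0069556
PP ~ 2 * 1.0069556 = 2.0139112
Rounded to 2 decimals: 2.01

2.01


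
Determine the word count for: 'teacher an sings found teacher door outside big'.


Counting words by splitting on spaces:
  Word 1: 'teacher'
  Word 2: 'an'
  Word 3: 'sings'
  Word 4: 'found'
  Word 5: 'teacher'
  Word 6: 'door'
  Word 7: 'outside'
  Word 8: 'big'
Total words: 8

8


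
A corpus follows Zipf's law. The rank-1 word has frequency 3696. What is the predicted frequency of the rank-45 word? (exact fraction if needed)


Zipf's law: freq(rank) = f1 / rank
f1 = 3696, rank = 45
freq = 3696 / 45
GCD(3696, 45) = 3
Simplified: 1232/15

1232/15


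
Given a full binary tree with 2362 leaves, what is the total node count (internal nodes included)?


Leaf nodes (terminals): 2362
Internal nodes = n - 1 = 2362 - 1 = 2361
Total = leaves + internal = 2362 + 2361 = 4723

4723


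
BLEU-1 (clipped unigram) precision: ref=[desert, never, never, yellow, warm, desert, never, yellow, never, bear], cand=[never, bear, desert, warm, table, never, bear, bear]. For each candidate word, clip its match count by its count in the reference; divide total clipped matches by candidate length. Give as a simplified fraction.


Reference word counts: {'bear': 1, 'desert': 2, 'never': 4, 'warm': 1, 'yellow': 2}
Checking each candidate word (with clipping):
  'never' -> in reference (ref count 4, used 1/4) -> match (matches: 1)
  'bear' -> in reference (ref count 1, used 1/1) -> match (matches: 2)
  'desert' -> in reference (ref count 2, used 1/2) -> match (matches: 3)
  'warm' -> in reference (ref count 1, used 1/1) -> match (matches: 4)
  'table' -> not in reference -> no match (matches: 4)
  'never' -> in reference (ref count 4, used 2/4) -> match (matches: 5)
  'bear' -> ref count 1 already used up (1/1) -> clipped, no match (matches: 5)
  'bear' -> ref count 1 already used up (1/1) -> clipped, no match (matches: 5)
Clipped matches: 5, Candidate length: 8
Precision = 5/8

5/8


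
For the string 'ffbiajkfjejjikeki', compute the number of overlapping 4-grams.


String 'ffbiajkfjejjikeki' has length L = 17.
Number of overlapping n-grams = L - n + 1
Substituting: 17 - 4 + 1 = 14

14


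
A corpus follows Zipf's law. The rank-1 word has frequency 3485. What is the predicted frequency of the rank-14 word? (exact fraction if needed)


Zipf's law: freq(rank) = f1 / rank
f1 = 3485, rank = 14
freq = 3485 / 14
GCD(3485, 14) = 1
Simplified: 3485/14

3485/14


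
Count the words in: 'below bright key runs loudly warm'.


Counting words by splitting on spaces:
  Word 1: 'below'
  Word 2: 'bright'
  Word 3: 'key'
  Word 4: 'runs'
  Word 5: 'loudly'
  Word 6: 'warm'
Total words: 6

6


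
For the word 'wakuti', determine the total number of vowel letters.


Scanning each character of 'wakuti':
  Position 1: 'w' -> consonant (running count: 0)
  Position 2: 'a' -> vowel (running count: 1)
  Position 3: 'k' -> consonant (running count: 1)
  Position 4: 'u' -> vowel (running count: 2)
  Position 5: 't' -> consonant (running count: 2)
  Position 6: 'i' -> vowel (running count: 3)
Total vowels: 3

3


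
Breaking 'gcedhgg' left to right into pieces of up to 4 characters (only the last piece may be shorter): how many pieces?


'gcedhgg' has 7 characters.
Chunking with max size 4:
  Chunk 1: 'gced' (positions 0-3)
  Chunk 2: 'hgg' (positions 4-6)
Total chunks: ceil(7 / 4) = 2

2


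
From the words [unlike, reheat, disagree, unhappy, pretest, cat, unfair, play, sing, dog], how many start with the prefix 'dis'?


Checking each word for prefix 'dis':
  'unlike' -> no (count: 0)
  'reheat' -> no (count: 0)
  'disagree' -> YES, starts with 'dis' (count: 1)
  'unhappy' -> no (count: 1)
  'pretest' -> no (count: 1)
  'cat' -> no (count: 1)
  'unfair' -> no (count: 1)
  'play' -> no (count: 1)
  'sing' -> no (count: 1)
  'dog' -> no (count: 1)
Total with prefix 'dis': 1

1


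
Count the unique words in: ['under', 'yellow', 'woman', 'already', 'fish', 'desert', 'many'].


Listing all tokens and tracking unique types:
  Token 1: 'under' -> NEW (unique so far: 1)
  Token 2: 'yellow' -> NEW (unique so far: 2)
  Token 3: 'woman' -> NEW (unique so far: 3)
  Token 4: 'already' -> NEW (unique so far: 4)
  Token 5: 'fish' -> NEW (unique so far: 5)
  Token 6: 'desert' -> NEW (unique so far: 6)
  Token 7: 'many' -> NEW (unique so far: 7)
Unique types: ('already', 'desert', 'fish', 'many', 'under', 'woman', 'yellow')
Vocabulary size: 7

7


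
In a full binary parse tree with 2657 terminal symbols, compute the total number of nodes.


Leaf nodes (terminals): 2657
Internal nodes = n - 1 = 2657 - 1 = 2656
Total = leaves + internal = 2657 + 2656 = 5313

5313


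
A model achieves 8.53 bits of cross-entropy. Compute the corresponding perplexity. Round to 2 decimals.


Perplexity formula: PP = 2^H
H = 8.53
PP = 2^8.53
Decompose: 2^8.53 = 2^8 * 2^0.53
2^8 = 256, 2^0.53 ~ 1.4439292
PP ~ 256 * 1.4439292 = 369.6458752
Rounded to 2 decimals: 369.65

369.65


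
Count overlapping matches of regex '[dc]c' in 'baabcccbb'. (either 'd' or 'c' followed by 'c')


Pattern: [dc]c means either 'd' or 'c' followed by 'c'.
Scanning 'baabcccbb' position-by-position:
  Pos 0: window 'ba' -> no
  Pos 1: window 'aa' -> no
  Pos 2: window 'ab' -> no
  Pos 3: window 'bc' -> no
  Pos 4: window 'cc' -> MATCH
  Pos 5: window 'cc' -> MATCH
  Pos 6: window 'cb' -> no
  Pos 7: window 'bb' -> no
  Pos 8: window 'b' -> no
Total matches: 2

2


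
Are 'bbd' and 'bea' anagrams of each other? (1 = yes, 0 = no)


Sort characters of 'bbd': 'bbd'
Sort characters of 'bea': 'abe'
Sorted forms differ -> they are NOT anagrams
Result: 0

0


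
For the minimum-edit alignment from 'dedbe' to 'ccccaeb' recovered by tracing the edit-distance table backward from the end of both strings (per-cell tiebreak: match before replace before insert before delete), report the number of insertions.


Edit distance = 6. Backtracking from cell (5, 7) with preference match > replace > insert > delete,
then listing the resulting alignment 'dedbe' -> 'ccccaeb' left to right:
  Step 1: insert 'c' [insertion #1]
  Step 2: replace d->c
  Step 3: replace e->c
  Step 4: replace d->c
  Step 5: replace b->a
  Step 6: keep 'e'
  Step 7: insert 'b' [insertion #2]
Total insertions: 2

2


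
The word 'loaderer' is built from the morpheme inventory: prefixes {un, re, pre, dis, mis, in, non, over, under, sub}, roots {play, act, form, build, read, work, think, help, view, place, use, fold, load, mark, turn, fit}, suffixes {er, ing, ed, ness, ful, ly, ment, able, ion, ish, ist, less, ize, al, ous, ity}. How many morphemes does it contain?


Segmenting 'loaderer' against the inventory:
  'load' -> root (morpheme 1)
  'er' -> suffix (morpheme 2)
  'er' -> suffix (morpheme 3)
Total morphemes: 3

3


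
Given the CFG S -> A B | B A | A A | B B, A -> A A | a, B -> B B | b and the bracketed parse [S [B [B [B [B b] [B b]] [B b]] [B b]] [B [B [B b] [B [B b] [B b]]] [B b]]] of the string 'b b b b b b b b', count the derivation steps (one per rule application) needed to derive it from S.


Every bracketed nonterminal node [X ...] in the tree is produced by exactly one rule application.
Reading the tree off as a leftmost derivation:
  Step 1: S  =>  B B   (applied S -> B B)
  Step 2: B B  =>  B B B   (applied B -> B B)
  Step 3: B B B  =>  B B B B   (applied B -> B B)
  Step 4: B B B B  =>  B B B B B   (applied B -> B B)
  Step 5: B B B B B  =>  b B B B B   (applied B -> b)
  Step 6: b B B B B  =>  b b B B B   (applied B -> b)
  Step 7: b b B B B  =>  b b b B B   (applied B -> b)
  Step 8: b b b B B  =>  b b b b B   (applied B -> b)
  Step 9: b b b b B  =>  b b b b B B   (applied B -> B B)
  Step 10: b b b b B B  =>  b b b b B B B   (applied B -> B B)
  Step 11: b b b b B B B  =>  b b b b b B B   (applied B -> b)
  Step 12: b b b b b B B  =>  b b b b b B B B   (applied B -> B B)
  Step 13: b b b b b B B B  =>  b b b b b b B B   (applied B -> b)
  Step 14: b b b b b b B B  =>  b b b b b b b B   (applied B -> b)
  Step 15: b b b b b b b B  =>  b b b b b b b b   (applied B -> b)
Final yield: b b b b b b b b
Total rewrite steps: 15

15


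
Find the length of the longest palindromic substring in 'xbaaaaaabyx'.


Scanning 'xbaaaaaabyx' for palindromic substrings.
Substring at positions 1-8: 'baaaaaab'.
Check: reverse('baaaaaab') = 'baaaaaab' -> palindrome confirmed.
Neighbouring characters ('x' / 'y') break symmetry, so it cannot extend further.
No longer palindromic substring exists; longest length = 8

8


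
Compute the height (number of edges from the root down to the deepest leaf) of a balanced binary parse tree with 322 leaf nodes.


In a balanced binary tree with n leaves the deepest leaf is ceil(log2(n)) edges below the root.
log2(322) = 8.3309
ceil(8.3309) = 9
height (edges) = 9

9


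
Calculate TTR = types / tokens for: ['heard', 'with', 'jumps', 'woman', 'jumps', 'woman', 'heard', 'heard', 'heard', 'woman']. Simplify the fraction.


Tokens: 10
Unique types: ('heard', 'jumps', 'with', 'woman') = 4
TTR = 4/10
Simplify: divide both by 2 -> 2/5
TTR = 2/5

2/5


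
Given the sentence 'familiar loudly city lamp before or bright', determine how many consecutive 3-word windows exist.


Word trigrams from [7] words:
  Trigram 1: (familiar loudly city)
  Trigram 2: (loudly city lamp)
  Trigram 3: (city lamp before)
  Trigram 4: (lamp before or)
  Trigram 5: (before or bright)
Total word trigrams: 7 - 2 = 5

5


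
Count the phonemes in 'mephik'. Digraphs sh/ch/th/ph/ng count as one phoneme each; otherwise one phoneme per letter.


Parsing 'mephik' greedily, digraphs first:
  'm' -> consonant phoneme (phonemes so far: 1)
  'e' -> vowel phoneme (phonemes so far: 2)
  'ph' -> digraph (1 consonant phoneme) (phonemes so far: 3)
  'i' -> vowel phoneme (phonemes so far: 4)
  'k' -> consonant phoneme (phonemes so far: 5)
Total phonemes: 5

5


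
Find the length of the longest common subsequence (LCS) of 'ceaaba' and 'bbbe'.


DP table for LCS of 'ceaaba' and 'bbbe':
       b  b  b  e
    0  0  0  0  0
  c 0  0  0  0  0
  e 0  0  0  0  1
  a 0  0  0  0  1
  a 0  0  0  0  1
  b 0  1  1  1  1
  a 0  1  1  1  1
LCS: 'e'
LCS length = 1

1


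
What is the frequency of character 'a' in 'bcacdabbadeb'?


Scanning 'bcacdabbadeb' for 'a':
  Position 2: 'a' -> MATCH (count: 1)
  Position 5: 'a' -> MATCH (count: 2)
  Position 8: 'a' -> MATCH (count: 3)
Total occurrences of 'a': 3

3


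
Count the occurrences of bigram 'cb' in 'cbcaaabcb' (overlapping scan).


Scanning 'cbcaaabcb' for bigram 'cb':
  Position 0: 'cb' -> MATCH
  Position 1: 'bc' -> no
  Position 2: 'ca' -> no
  Position 3: 'aa' -> no
  Position 4: 'aa' -> no
  Position 5: 'ab' -> no
  Position 6: 'bc' -> no
  Position 7: 'cb' -> MATCH
Total matches: 2

2


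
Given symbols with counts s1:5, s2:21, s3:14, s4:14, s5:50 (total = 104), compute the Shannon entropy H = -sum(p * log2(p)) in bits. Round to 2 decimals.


Computing entropy H = -sum(p_i * log2(p_i)):
  s1: p = 5/104 = 0.0481, -p*log2(p) = 0.2105
  s2: p = 21/104 = 0.2019, -p*log2(p) = 0.4661
  s3: p = 14/104 = 0.1346, -p*log2(p) = 0.3895
  s4: p = 14/104 = 0.1346, -p*log2(p) = 0.3895
  s5: p = 50/104 = 0.4808, -p*log2(p) = 0.5080
H = sum of terms = 1.9636
Rounded to 2 decimals: 1.96

1.96


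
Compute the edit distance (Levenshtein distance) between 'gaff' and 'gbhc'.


Building DP table for s1='gaff' (len 4) and s2='gbhc' (len 4):
       g  b  h  c
    0  1  2  3  4
  g 1  0  1  2  3
  a 2  1  1  2  3
  f 3  2  2  2  3
  f 4  3  3  3  3
Edit distance = dp[4][4] = 3

3


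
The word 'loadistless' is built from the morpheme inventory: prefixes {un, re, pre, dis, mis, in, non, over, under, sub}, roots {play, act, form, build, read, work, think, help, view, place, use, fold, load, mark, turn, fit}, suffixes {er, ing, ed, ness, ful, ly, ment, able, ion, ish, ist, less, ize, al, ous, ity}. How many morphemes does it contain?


Segmenting 'loadistless' against the inventory:
  'load' -> root (morpheme 1)
  'ist' -> suffix (morpheme 2)
  'less' -> suffix (morpheme 3)
Total morphemes: 3

3


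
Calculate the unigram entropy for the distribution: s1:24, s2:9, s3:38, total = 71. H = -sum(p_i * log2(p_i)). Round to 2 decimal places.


Computing entropy H = -sum(p_i * log2(p_i)):
  s1: p = 24/71 = 0.3380, -p*log2(p) = 0.5289
  s2: p = 9/71 = 0.1268, -p*log2(p) = 0.3777
  s3: p = 38/71 = 0.5352, -p*log2(p) = 0.4827
H = sum of terms = 1.3893
Rounded to 2 decimals: 1.39

1.39


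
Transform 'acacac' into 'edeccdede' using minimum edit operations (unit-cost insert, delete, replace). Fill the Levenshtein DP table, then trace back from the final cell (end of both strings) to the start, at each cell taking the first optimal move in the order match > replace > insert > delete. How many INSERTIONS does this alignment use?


Edit distance = 8. Backtracking from cell (6, 9) with preference match > replace > insert > delete,
then listing the resulting alignment 'acacac' -> 'edeccdede' left to right:
  Step 1: insert 'e' [insertion #1]
  Step 2: insert 'd' [insertion #2]
  Step 3: insert 'e' [insertion #3]
  Step 4: replace a->c
  Step 5: keep 'c'
  Step 6: replace a->d
  Step 7: replace c->e
  Step 8: replace a->d
  Step 9: replace c->e
Total insertions: 3

3


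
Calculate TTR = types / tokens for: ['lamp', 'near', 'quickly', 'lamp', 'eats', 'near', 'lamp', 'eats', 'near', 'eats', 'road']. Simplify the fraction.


Tokens: 11
Unique types: ('eats', 'lamp', 'near', 'quickly', 'road') = 5
TTR = 5/11
Already in lowest terms.

5/11


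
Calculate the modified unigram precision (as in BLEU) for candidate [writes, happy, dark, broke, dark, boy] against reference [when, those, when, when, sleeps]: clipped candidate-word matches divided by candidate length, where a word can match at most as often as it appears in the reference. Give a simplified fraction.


Reference word counts: {'sleeps': 1, 'those': 1, 'when': 3}
Checking each candidate word (with clipping):
  'writes' -> not in reference -> no match (matches: 0)
  'happy' -> not in reference -> no match (matches: 0)
  'dark' -> not in reference -> no match (matches: 0)
  'broke' -> not in reference -> no match (matches: 0)
  'dark' -> not in reference -> no match (matches: 0)
  'boy' -> not in reference -> no match (matches: 0)
Clipped matches: 0, Candidate length: 6
Precision = 0/6 = 0

0


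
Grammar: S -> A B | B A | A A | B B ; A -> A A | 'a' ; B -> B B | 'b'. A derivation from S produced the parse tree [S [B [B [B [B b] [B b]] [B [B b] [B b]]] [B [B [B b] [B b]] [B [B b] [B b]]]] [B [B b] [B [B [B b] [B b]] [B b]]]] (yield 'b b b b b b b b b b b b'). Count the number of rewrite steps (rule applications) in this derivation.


Every bracketed nonterminal node [X ...] in the tree is produced by exactly one rule application.
Reading the tree off as a leftmost derivation:
  Step 1: S  =>  B B   (applied S -> B B)
  Step 2: B B  =>  B B B   (applied B -> B B)
  Step 3: B B B  =>  B B B B   (applied B -> B B)
  Step 4: B B B B  =>  B B B B B   (applied B -> B B)
  Step 5: B B B B B  =>  b B B B B   (applied B -> b)
  Step 6: b B B B B  =>  b b B B B   (applied B -> b)
  Step 7: b b B B B  =>  b b B B B B   (applied B -> B B)
  Step 8: b b B B B B  =>  b b b B B B   (applied B -> b)
  Step 9: b b b B B B  =>  b b b b B B   (applied B -> b)
  Step 10: b b b b B B  =>  b b b b B B B   (applied B -> B B)
  Step 11: b b b b B B B  =>  b b b b B B B B   (applied B -> B B)
  Step 12: b b b b B B B B  =>  b b b b b B B B   (applied B -> b)
  Step 13: b b b b b B B B  =>  b b b b b b B B   (applied B -> b)
  Step 14: b b b b b b B B  =>  b b b b b b B B B   (applied B -> B B)
  Step 15: b b b b b b B B B  =>  b b b b b b b B B   (applied B -> b)
  Step 16: b b b b b b b B B  =>  b b b b b b b b B   (applied B -> b)
  Step 17: b b b b b b b b B  =>  b b b b b b b b B B   (applied B -> B B)
  Step 18: b b b b b b b b B B  =>  b b b b b b b b b B   (applied B -> b)
  Step 19: b b b b b b b b b B  =>  b b b b b b b b b B B   (applied B -> B B)
  Step 20: b b b b b b b b b B B  =>  b b b b b b b b b B B B   (applied B -> B B)
  Step 21: b b b b b b b b b B B B  =>  b b b b b b b b b b B B   (applied B -> b)
  Step 22: b b b b b b b b b b B B  =>  b b b b b b b b b b b B   (applied B -> b)
  Step 23: b b b b b b b b b b b B  =>  b b b b b b b b b b b b   (applied B -> b)
Final yield: b b b b b b b b b b b b
Total rewrite steps: 23

23


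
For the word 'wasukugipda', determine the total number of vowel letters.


Scanning each character of 'wasukugipda':
  Position 1: 'w' -> consonant (running count: 0)
  Position 2: 'a' -> vowel (running count: 1)
  Position 3: 's' -> consonant (running count: 1)
  Position 4: 'u' -> vowel (running count: 2)
  Position 5: 'k' -> consonant (running count: 2)
  Position 6: 'u' -> vowel (running count: 3)
  Position 7: 'g' -> consonant (running count: 3)
  Position 8: 'i' -> vowel (running count: 4)
  Position 9: 'p' -> consonant (running count: 4)
  Position 10: 'd' -> consonant (running count: 4)
  Position 11: 'a' -> vowel (running count: 5)
Total vowels: 5

5


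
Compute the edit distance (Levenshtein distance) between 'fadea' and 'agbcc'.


Building DP table for s1='fadea' (len 5) and s2='agbcc' (len 5):
       a  g  b  c  c
    0  1  2  3  4  5
  f 1  1  2  3  4  5
  a 2  1  2  3  4  5
  d 3  2  2  3  4  5
  e 4  3  3  3  4  5
  a 5  4  4  4  4  5
Edit distance = dp[5][5] = 5

5


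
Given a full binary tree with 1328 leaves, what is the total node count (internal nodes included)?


Leaf nodes (terminals): 1328
Internal nodes = n - 1 = 1328 - 1 = 1327
Total = leaves + internal = 1328 + 1327 = 2655

2655


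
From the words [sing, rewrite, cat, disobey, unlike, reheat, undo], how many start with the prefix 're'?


Checking each word for prefix 're':
  'sing' -> no (count: 0)
  'rewrite' -> YES, starts with 're' (count: 1)
  'cat' -> no (count: 1)
  'disobey' -> no (count: 1)
  'unlike' -> no (count: 1)
  'reheat' -> YES, starts with 're' (count: 2)
  'undo' -> no (count: 2)
Total with prefix 're': 2

2


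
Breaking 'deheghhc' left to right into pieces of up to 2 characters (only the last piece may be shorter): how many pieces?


'deheghhc' has 8 characters.
Chunking with max size 2:
  Chunk 1: 'de' (positions 0-1)
  Chunk 2: 'he' (positions 2-3)
  Chunk 3: 'gh' (positions 4-5)
  Chunk 4: 'hc' (positions 6-7)
Total chunks: ceil(8 / 2) = 4

4


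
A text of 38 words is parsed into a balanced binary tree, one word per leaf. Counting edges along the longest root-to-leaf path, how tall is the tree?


In a balanced binary tree with n leaves the deepest leaf is ceil(log2(n)) edges below the root.
log2(38) = 5.2479
ceil(5.2479) = 6
height (edges) = 6

6


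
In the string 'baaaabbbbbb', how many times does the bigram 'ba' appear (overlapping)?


Scanning 'baaaabbbbbb' for bigram 'ba':
  Position 0: 'ba' -> MATCH
  Position 1: 'aa' -> no
  Position 2: 'aa' -> no
  Position 3: 'aa' -> no
  Position 4: 'ab' -> no
  Position 5: 'bb' -> no
  Position 6: 'bb' -> no
  Position 7: 'bb' -> no
  Position 8: 'bb' -> no
  Position 9: 'bb' -> no
Total matches: 1

1


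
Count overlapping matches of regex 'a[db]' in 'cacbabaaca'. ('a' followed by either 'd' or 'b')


Pattern: a[db] means 'a' followed by either 'd' or 'b'.
Scanning 'cacbabaaca' position-by-position:
  Pos 0: window 'ca' -> no
  Pos 1: window 'ac' -> no
  Pos 2: window 'cb' -> no
  Pos 3: window 'ba' -> no
  Pos 4: window 'ab' -> MATCH
  Pos 5: window 'ba' -> no
  Pos 6: window 'aa' -> no
  Pos 7: window 'ac' -> no
  Pos 8: window 'ca' -> no
  Pos 9: window 'a' -> no
Total matches: 1

1


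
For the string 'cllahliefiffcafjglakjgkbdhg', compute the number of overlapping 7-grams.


String 'cllahliefiffcafjglakjgkbdhg' has length L = 27.
Number of overlapping n-grams = L - n + 1
Substituting: 27 - 7 + 1 = 21

21


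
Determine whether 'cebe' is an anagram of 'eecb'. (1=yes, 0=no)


Sort characters of 'cebe': 'bcee'
Sort characters of 'eecb': 'bcee'
Sorted forms match -> they ARE anagrams
Result: 1

1


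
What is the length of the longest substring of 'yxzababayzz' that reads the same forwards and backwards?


Scanning 'yxzababayzz' for palindromic substrings.
Substring at positions 3-7: 'ababa'.
Check: reverse('ababa') = 'ababa' -> palindrome confirmed.
Neighbouring characters ('z' / 'y') break symmetry, so it cannot extend further.
No longer palindromic substring exists; longest length = 5

5


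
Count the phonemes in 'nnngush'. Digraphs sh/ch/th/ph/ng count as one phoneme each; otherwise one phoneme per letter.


Parsing 'nnngush' greedily, digraphs first:
  'n' -> consonant phoneme (phonemes so far: 1)
  'n' -> consonant phoneme (phonemes so far: 2)
  'ng' -> digraph (1 consonant phoneme) (phonemes so far: 3)
  'u' -> vowel phoneme (phonemes so far: 4)
  'sh' -> digraph (1 consonant phoneme) (phonemes so far: 5)
Total phonemes: 5

5


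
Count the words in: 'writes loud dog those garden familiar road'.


Counting words by splitting on spaces:
  Word 1: 'writes'
  Word 2: 'loud'
  Word 3: 'dog'
  Word 4: 'those'
  Word 5: 'garden'
  Word 6: 'familiar'
  Word 7: 'road'
Total words: 7

7


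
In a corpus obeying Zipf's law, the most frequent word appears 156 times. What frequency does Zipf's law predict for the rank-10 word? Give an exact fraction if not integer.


Zipf's law: freq(rank) = f1 / rank
f1 = 156, rank = 10
freq = 156 / 10
GCD(156, 10) = 2
Simplified: 78/5

78/5


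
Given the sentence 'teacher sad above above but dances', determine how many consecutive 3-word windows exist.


Word trigrams from [6] words:
  Trigram 1: (teacher sad above)
  Trigram 2: (sad above above)
  Trigram 3: (above above but)
  Trigram 4: (above but dances)
Total word trigrams: 6 - 2 = 4

4


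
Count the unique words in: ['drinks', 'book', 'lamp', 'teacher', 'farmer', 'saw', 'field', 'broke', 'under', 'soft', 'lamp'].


Listing all tokens and tracking unique types:
  Token 1: 'drinks' -> NEW (unique so far: 1)
  Token 2: 'book' -> NEW (unique so far: 2)
  Token 3: 'lamp' -> NEW (unique so far: 3)
  Token 4: 'teacher' -> NEW (unique so far: 4)
  Token 5: 'farmer' -> NEW (unique so far: 5)
  Token 6: 'saw' -> NEW (unique so far: 6)
  Token 7: 'field' -> NEW (unique so far: 7)
  Token 8: 'broke' -> NEW (unique so far: 8)
  Token 9: 'under' -> NEW (unique so far: 9)
  Token 10: 'soft' -> NEW (unique so far: 10)
  Token 11: 'lamp' -> duplicate (unique so far: 10)
Unique types: ('book', 'broke', 'drinks', 'farmer', 'field', 'lamp', 'saw', 'soft', 'teacher', 'under')
Vocabulary size: 10

10


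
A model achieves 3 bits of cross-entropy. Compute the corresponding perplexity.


Perplexity formula: PP = 2^H
H = 3
PP = 2^3
Steps: 2^1 = 2, 2^2 = 4, 2^3 = 8
PP = 8

8


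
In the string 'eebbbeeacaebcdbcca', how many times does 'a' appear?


Scanning 'eebbbeeacaebcdbcca' for 'a':
  Position 7: 'a' -> MATCH (count: 1)
  Position 9: 'a' -> MATCH (count: 2)
  Position 17: 'a' -> MATCH (count: 3)
Total occurrences of 'a': 3

3


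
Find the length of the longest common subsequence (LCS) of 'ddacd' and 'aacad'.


DP table for LCS of 'ddacd' and 'aacad':
       a  a  c  a  d
    0  0  0  0  0  0
  d 0  0  0  0  0  1
  d 0  0  0  0  0  1
  a 0  1  1  1  1  1
  c 0  1  1  2  2  2
  d 0  1  1  2  2  3
LCS: 'acd'
LCS length = 3

3


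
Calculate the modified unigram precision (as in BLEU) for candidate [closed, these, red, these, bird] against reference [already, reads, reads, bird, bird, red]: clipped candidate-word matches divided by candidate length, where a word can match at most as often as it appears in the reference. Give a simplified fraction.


Reference word counts: {'already': 1, 'bird': 2, 'reads': 2, 'red': 1}
Checking each candidate word (with clipping):
  'closed' -> not in reference -> no match (matches: 0)
  'these' -> not in reference -> no match (matches: 0)
  'red' -> in reference (ref count 1, used 1/1) -> match (matches: 1)
  'these' -> not in reference -> no match (matches: 1)
  'bird' -> in reference (ref count 2, used 1/2) -> match (matches: 2)
Clipped matches: 2, Candidate length: 5
Precision = 2/5

2/5


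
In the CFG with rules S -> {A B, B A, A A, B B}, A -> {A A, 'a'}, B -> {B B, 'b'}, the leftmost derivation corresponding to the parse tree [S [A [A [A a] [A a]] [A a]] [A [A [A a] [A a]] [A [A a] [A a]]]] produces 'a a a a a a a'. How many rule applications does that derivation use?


Every bracketed nonterminal node [X ...] in the tree is produced by exactly one rule application.
Reading the tree off as a leftmost derivation:
  Step 1: S  =>  A A   (applied S -> A A)
  Step 2: A A  =>  A A A   (applied A -> A A)
  Step 3: A A A  =>  A A A A   (applied A -> A A)
  Step 4: A A A A  =>  a A A A   (applied A -> a)
  Step 5: a A A A  =>  a a A A   (applied A -> a)
  Step 6: a a A A  =>  a a a A   (applied A -> a)
  Step 7: a a a A  =>  a a a A A   (applied A -> A A)
  Step 8: a a a A A  =>  a a a A A A   (applied A -> A A)
  Step 9: a a a A A A  =>  a a a a A A   (applied A -> a)
  Step 10: a a a a A A  =>  a a a a a A   (applied A -> a)
  Step 11: a a a a a A  =>  a a a a a A A   (applied A -> A A)
  Step 12: a a a a a A A  =>  a a a a a a A   (applied A -> a)
  Step 13: a a a a a a A  =>  a a a a a a a   (applied A -> a)
Final yield: a a a a a a a
Total rewrite steps: 13

13


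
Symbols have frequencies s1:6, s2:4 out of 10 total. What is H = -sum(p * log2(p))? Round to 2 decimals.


Computing entropy H = -sum(p_i * log2(p_i)):
  s1: p = 6/10 = 0.6000, -p*log2(p) = 0.4422
  s2: p = 4/10 = 0.4000, -p*log2(p) = 0.5288
H = sum of terms = 0.9710
Rounded to 2 decimals: 0.97

0.97


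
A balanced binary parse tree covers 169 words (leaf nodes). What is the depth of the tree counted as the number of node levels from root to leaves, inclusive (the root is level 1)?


In a balanced binary tree with n leaves the deepest leaf is ceil(log2(n)) edges below the root,
so counting node levels inclusive of root and leaves gives ceil(log2(n)) + 1 levels.
log2(169) = 7.4009
ceil(7.4009) = 8
levels = 8 + 1 = 9

9


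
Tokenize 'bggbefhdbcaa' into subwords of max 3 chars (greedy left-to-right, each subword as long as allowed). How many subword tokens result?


'bggbefhdbcaa' has 12 characters.
Chunking with max size 3:
  Chunk 1: 'bgg' (positions 0-2)
  Chunk 2: 'bef' (positions 3-5)
  Chunk 3: 'hdb' (positions 6-8)
  Chunk 4: 'caa' (positions 9-11)
Total chunks: ceil(12 / 3) = 4

4


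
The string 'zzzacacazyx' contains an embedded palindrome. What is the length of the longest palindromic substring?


Scanning 'zzzacacazyx' for palindromic substrings.
Substring at positions 2-8: 'zacacaz'.
Check: reverse('zacacaz') = 'zacacaz' -> palindrome confirmed.
Neighbouring characters ('z' / 'y') break symmetry, so it cannot extend further.
No longer palindromic substring exists; longest length = 7

7


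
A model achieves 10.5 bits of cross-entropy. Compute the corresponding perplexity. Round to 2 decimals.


Perplexity formula: PP = 2^H
H = 10.5
PP = 2^10.5
Decompose: 2^10.5 = 2^10 * 2^0.5 = 2^10 * sqrt(2)
2^10 = 1024, sqrt(2) ~ 1.4142136
PP ~ 1024 * 1.4142136 = 1448.1547264
Rounded to 2 decimals: 1448.15

1448.15


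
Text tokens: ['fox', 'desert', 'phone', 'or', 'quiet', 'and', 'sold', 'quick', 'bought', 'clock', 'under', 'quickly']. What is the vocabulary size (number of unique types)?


Listing all tokens and tracking unique types:
  Token 1: 'fox' -> NEW (unique so far: 1)
  Token 2: 'desert' -> NEW (unique so far: 2)
  Token 3: 'phone' -> NEW (unique so far: 3)
  Token 4: 'or' -> NEW (unique so far: 4)
  Token 5: 'quiet' -> NEW (unique so far: 5)
  Token 6: 'and' -> NEW (unique so far: 6)
  Token 7: 'sold' -> NEW (unique so far: 7)
  Token 8: 'quick' -> NEW (unique so far: 8)
  Token 9: 'bought' -> NEW (unique so far: 9)
  Token 10: 'clock' -> NEW (unique so far: 10)
  Token 11: 'under' -> NEW (unique so far: 11)
  Token 12: 'quickly' -> NEW (unique so far: 12)
Unique types: ('and', 'bought', 'clock', 'desert', 'fox', 'or', 'phone', 'quick', 'quickly', 'quiet', 'sold', 'under')
Vocabulary size: 12

12
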